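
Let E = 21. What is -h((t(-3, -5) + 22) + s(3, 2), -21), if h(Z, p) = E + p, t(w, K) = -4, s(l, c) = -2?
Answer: 0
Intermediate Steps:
h(Z, p) = 21 + p
-h((t(-3, -5) + 22) + s(3, 2), -21) = -(21 - 21) = -1*0 = 0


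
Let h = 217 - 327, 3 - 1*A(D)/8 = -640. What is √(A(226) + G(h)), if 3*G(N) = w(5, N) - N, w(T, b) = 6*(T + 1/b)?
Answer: √141315405/165 ≈ 72.046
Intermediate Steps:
A(D) = 5144 (A(D) = 24 - 8*(-640) = 24 + 5120 = 5144)
w(T, b) = 6*T + 6/b
h = -110
G(N) = 10 + 2/N - N/3 (G(N) = ((6*5 + 6/N) - N)/3 = ((30 + 6/N) - N)/3 = (30 - N + 6/N)/3 = 10 + 2/N - N/3)
√(A(226) + G(h)) = √(5144 + (10 + 2/(-110) - ⅓*(-110))) = √(5144 + (10 + 2*(-1/110) + 110/3)) = √(5144 + (10 - 1/55 + 110/3)) = √(5144 + 7697/165) = √(856457/165) = √141315405/165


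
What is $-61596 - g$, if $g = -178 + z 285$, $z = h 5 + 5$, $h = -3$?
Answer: $-58568$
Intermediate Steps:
$z = -10$ ($z = \left(-3\right) 5 + 5 = -15 + 5 = -10$)
$g = -3028$ ($g = -178 - 2850 = -3028$)
$-61596 - g = -61596 - -3028 = -61596 + 3028 = -58568$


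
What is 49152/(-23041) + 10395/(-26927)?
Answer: -1563027099/620425007 ≈ -2.5193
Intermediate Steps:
49152/(-23041) + 10395/(-26927) = 49152*(-1/23041) + 10395*(-1/26927) = -49152/23041 - 10395/26927 = -1563027099/620425007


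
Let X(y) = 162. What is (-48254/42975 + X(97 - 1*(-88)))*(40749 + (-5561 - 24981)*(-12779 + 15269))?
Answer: -175167316949792/14325 ≈ -1.2228e+10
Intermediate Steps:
(-48254/42975 + X(97 - 1*(-88)))*(40749 + (-5561 - 24981)*(-12779 + 15269)) = (-48254/42975 + 162)*(40749 + (-5561 - 24981)*(-12779 + 15269)) = (-48254*1/42975 + 162)*(40749 - 30542*2490) = (-48254/42975 + 162)*(40749 - 76049580) = (6913696/42975)*(-76008831) = -175167316949792/14325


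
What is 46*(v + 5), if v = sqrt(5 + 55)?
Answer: 230 + 92*sqrt(15) ≈ 586.31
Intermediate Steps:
v = 2*sqrt(15) (v = sqrt(60) = 2*sqrt(15) ≈ 7.7460)
46*(v + 5) = 46*(2*sqrt(15) + 5) = 46*(5 + 2*sqrt(15)) = 230 + 92*sqrt(15)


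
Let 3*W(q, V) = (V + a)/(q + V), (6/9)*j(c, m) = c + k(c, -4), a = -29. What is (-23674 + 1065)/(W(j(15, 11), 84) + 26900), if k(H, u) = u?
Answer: -13633227/16220810 ≈ -0.84048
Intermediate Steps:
j(c, m) = -6 + 3*c/2 (j(c, m) = 3*(c - 4)/2 = 3*(-4 + c)/2 = -6 + 3*c/2)
W(q, V) = (-29 + V)/(3*(V + q)) (W(q, V) = ((V - 29)/(q + V))/3 = ((-29 + V)/(V + q))/3 = (-29 + V)/(3*(V + q)))
(-23674 + 1065)/(W(j(15, 11), 84) + 26900) = (-23674 + 1065)/((-29 + 84)/(3*(84 + (-6 + (3/2)*15))) + 26900) = -22609/((⅓)*55/(84 + (-6 + 45/2)) + 26900) = -22609/((⅓)*55/(84 + 33/2) + 26900) = -22609/((⅓)*55/(201/2) + 26900) = -22609/((⅓)*(2/201)*55 + 26900) = -22609/(110/603 + 26900) = -22609/16220810/603 = -22609*603/16220810 = -13633227/16220810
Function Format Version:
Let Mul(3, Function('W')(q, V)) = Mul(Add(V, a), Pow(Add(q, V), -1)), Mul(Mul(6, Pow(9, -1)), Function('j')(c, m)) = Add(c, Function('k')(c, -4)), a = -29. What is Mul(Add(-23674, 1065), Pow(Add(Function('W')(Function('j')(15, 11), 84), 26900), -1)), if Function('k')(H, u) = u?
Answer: Rational(-13633227, 16220810) ≈ -0.84048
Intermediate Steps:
Function('j')(c, m) = Add(-6, Mul(Rational(3, 2), c)) (Function('j')(c, m) = Mul(Rational(3, 2), Add(c, -4)) = Mul(Rational(3, 2), Add(-4, c)) = Add(-6, Mul(Rational(3, 2), c)))
Function('W')(q, V) = Mul(Rational(1, 3), Pow(Add(V, q), -1), Add(-29, V)) (Function('W')(q, V) = Mul(Rational(1, 3), Mul(Add(V, -29), Pow(Add(q, V), -1))) = Mul(Rational(1, 3), Mul(Add(-29, V), Pow(Add(V, q), -1))) = Mul(Rational(1, 3), Mul(Pow(Add(V, q), -1), Add(-29, V))) = Mul(Rational(1, 3), Pow(Add(V, q), -1), Add(-29, V)))
Mul(Add(-23674, 1065), Pow(Add(Function('W')(Function('j')(15, 11), 84), 26900), -1)) = Mul(Add(-23674, 1065), Pow(Add(Mul(Rational(1, 3), Pow(Add(84, Add(-6, Mul(Rational(3, 2), 15))), -1), Add(-29, 84)), 26900), -1)) = Mul(-22609, Pow(Add(Mul(Rational(1, 3), Pow(Add(84, Add(-6, Rational(45, 2))), -1), 55), 26900), -1)) = Mul(-22609, Pow(Add(Mul(Rational(1, 3), Pow(Add(84, Rational(33, 2)), -1), 55), 26900), -1)) = Mul(-22609, Pow(Add(Mul(Rational(1, 3), Pow(Rational(201, 2), -1), 55), 26900), -1)) = Mul(-22609, Pow(Add(Mul(Rational(1, 3), Rational(2, 201), 55), 26900), -1)) = Mul(-22609, Pow(Add(Rational(110, 603), 26900), -1)) = Mul(-22609, Pow(Rational(16220810, 603), -1)) = Mul(-22609, Rational(603, 16220810)) = Rational(-13633227, 16220810)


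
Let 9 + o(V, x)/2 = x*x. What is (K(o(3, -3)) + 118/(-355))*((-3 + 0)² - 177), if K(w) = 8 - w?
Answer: -457296/355 ≈ -1288.2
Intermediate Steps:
o(V, x) = -18 + 2*x² (o(V, x) = -18 + 2*(x*x) = -18 + 2*x²)
(K(o(3, -3)) + 118/(-355))*((-3 + 0)² - 177) = ((8 - (-18 + 2*(-3)²)) + 118/(-355))*((-3 + 0)² - 177) = ((8 - (-18 + 2*9)) + 118*(-1/355))*((-3)² - 177) = ((8 - (-18 + 18)) - 118/355)*(9 - 177) = ((8 - 1*0) - 118/355)*(-168) = ((8 + 0) - 118/355)*(-168) = (8 - 118/355)*(-168) = (2722/355)*(-168) = -457296/355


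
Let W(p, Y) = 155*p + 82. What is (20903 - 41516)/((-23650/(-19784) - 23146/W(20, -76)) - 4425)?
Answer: 108136979812/23245692547 ≈ 4.6519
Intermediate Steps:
W(p, Y) = 82 + 155*p
(20903 - 41516)/((-23650/(-19784) - 23146/W(20, -76)) - 4425) = (20903 - 41516)/((-23650/(-19784) - 23146/(82 + 155*20)) - 4425) = -20613/((-23650*(-1/19784) - 23146/(82 + 3100)) - 4425) = -20613/((11825/9892 - 23146/3182) - 4425) = -20613/((11825/9892 - 23146*1/3182) - 4425) = -20613/((11825/9892 - 11573/1591) - 4425) = -20613/(-95666541/15738172 - 4425) = -20613/(-69737077641/15738172) = -20613*(-15738172/69737077641) = 108136979812/23245692547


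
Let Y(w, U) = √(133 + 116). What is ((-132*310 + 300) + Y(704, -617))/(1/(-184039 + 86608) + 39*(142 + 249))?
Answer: -1978823610/742862659 + 97431*√249/1485725318 ≈ -2.6627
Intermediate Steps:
Y(w, U) = √249
((-132*310 + 300) + Y(704, -617))/(1/(-184039 + 86608) + 39*(142 + 249)) = ((-132*310 + 300) + √249)/(1/(-184039 + 86608) + 39*(142 + 249)) = ((-40920 + 300) + √249)/(1/(-97431) + 39*391) = (-40620 + √249)/(-1/97431 + 15249) = (-40620 + √249)/(1485725318/97431) = (-40620 + √249)*(97431/1485725318) = -1978823610/742862659 + 97431*√249/1485725318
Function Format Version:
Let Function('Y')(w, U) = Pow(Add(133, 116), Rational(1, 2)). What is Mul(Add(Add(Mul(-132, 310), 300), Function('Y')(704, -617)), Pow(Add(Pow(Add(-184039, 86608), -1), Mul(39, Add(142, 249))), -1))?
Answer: Add(Rational(-1978823610, 742862659), Mul(Rational(97431, 1485725318), Pow(249, Rational(1, 2)))) ≈ -2.6627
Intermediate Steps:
Function('Y')(w, U) = Pow(249, Rational(1, 2))
Mul(Add(Add(Mul(-132, 310), 300), Function('Y')(704, -617)), Pow(Add(Pow(Add(-184039, 86608), -1), Mul(39, Add(142, 249))), -1)) = Mul(Add(Add(Mul(-132, 310), 300), Pow(249, Rational(1, 2))), Pow(Add(Pow(Add(-184039, 86608), -1), Mul(39, Add(142, 249))), -1)) = Mul(Add(Add(-40920, 300), Pow(249, Rational(1, 2))), Pow(Add(Pow(-97431, -1), Mul(39, 391)), -1)) = Mul(Add(-40620, Pow(249, Rational(1, 2))), Pow(Add(Rational(-1, 97431), 15249), -1)) = Mul(Add(-40620, Pow(249, Rational(1, 2))), Pow(Rational(1485725318, 97431), -1)) = Mul(Add(-40620, Pow(249, Rational(1, 2))), Rational(97431, 1485725318)) = Add(Rational(-1978823610, 742862659), Mul(Rational(97431, 1485725318), Pow(249, Rational(1, 2))))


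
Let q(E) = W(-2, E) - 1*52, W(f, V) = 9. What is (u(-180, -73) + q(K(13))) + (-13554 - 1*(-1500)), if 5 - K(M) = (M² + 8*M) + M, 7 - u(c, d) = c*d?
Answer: -25230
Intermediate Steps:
u(c, d) = 7 - c*d
K(M) = 5 - M² - 9*M (K(M) = 5 - ((M² + 8*M) + M) = 5 - (M² + 9*M) = 5 + (-M² - 9*M) = 5 - M² - 9*M)
q(E) = -43 (q(E) = 9 - 1*52 = 9 - 52 = -43)
(u(-180, -73) + q(K(13))) + (-13554 - 1*(-1500)) = ((7 - 1*(-180)*(-73)) - 43) + (-13554 - 1*(-1500)) = ((7 - 13140) - 43) + (-13554 + 1500) = (-13133 - 43) - 12054 = -13176 - 12054 = -25230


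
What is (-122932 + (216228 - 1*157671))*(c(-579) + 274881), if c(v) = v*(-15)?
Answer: -18254561250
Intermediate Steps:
c(v) = -15*v
(-122932 + (216228 - 1*157671))*(c(-579) + 274881) = (-122932 + (216228 - 1*157671))*(-15*(-579) + 274881) = (-122932 + (216228 - 157671))*(8685 + 274881) = (-122932 + 58557)*283566 = -64375*283566 = -18254561250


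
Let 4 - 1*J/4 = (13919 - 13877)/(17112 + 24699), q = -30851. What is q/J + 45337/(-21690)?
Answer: -222289641511/115130520 ≈ -1930.8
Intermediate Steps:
J = 31848/1991 (J = 16 - 4*(13919 - 13877)/(17112 + 24699) = 16 - 168/41811 = 16 - 4*2/1991 = 16 - 8/1991 = 31848/1991 ≈ 15.996)
q/J + 45337/(-21690) = -30851/31848/1991 + 45337/(-21690) = -30851*1991/31848 + 45337*(-1/21690) = -61424341/31848 - 45337/21690 = -222289641511/115130520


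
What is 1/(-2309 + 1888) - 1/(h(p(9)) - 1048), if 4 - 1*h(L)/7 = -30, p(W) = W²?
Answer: -389/341010 ≈ -0.0011407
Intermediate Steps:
h(L) = 238 (h(L) = 28 - 7*(-30) = 28 + 210 = 238)
1/(-2309 + 1888) - 1/(h(p(9)) - 1048) = 1/(-2309 + 1888) - 1/(238 - 1048) = 1/(-421) - 1/(-810) = -1/421 - 1*(-1/810) = -1/421 + 1/810 = -389/341010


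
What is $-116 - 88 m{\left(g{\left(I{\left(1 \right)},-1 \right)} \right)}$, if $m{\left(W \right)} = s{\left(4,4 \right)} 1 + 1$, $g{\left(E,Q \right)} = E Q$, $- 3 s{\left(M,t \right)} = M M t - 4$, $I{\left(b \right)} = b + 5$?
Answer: $1556$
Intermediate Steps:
$I{\left(b \right)} = 5 + b$
$s{\left(M,t \right)} = \frac{4}{3} - \frac{t M^{2}}{3}$ ($s{\left(M,t \right)} = - \frac{M M t - 4}{3} = - \frac{M^{2} t - 4}{3} = - \frac{t M^{2} - 4}{3} = - \frac{-4 + t M^{2}}{3} = \frac{4}{3} - \frac{t M^{2}}{3}$)
$m{\left(W \right)} = -19$ ($m{\left(W \right)} = \left(\frac{4}{3} - \frac{4 \cdot 4^{2}}{3}\right) 1 + 1 = \left(\frac{4}{3} - \frac{4}{3} \cdot 16\right) 1 + 1 = \left(\frac{4}{3} - \frac{64}{3}\right) 1 + 1 = \left(-20\right) 1 + 1 = -20 + 1 = -19$)
$-116 - 88 m{\left(g{\left(I{\left(1 \right)},-1 \right)} \right)} = -116 - -1672 = -116 + 1672 = 1556$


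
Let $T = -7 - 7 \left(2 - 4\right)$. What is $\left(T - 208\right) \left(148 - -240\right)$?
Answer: $-77988$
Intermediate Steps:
$T = 7$ ($T = -7 - -14 = -7 + 14 = 7$)
$\left(T - 208\right) \left(148 - -240\right) = \left(7 - 208\right) \left(148 - -240\right) = - 201 \left(148 + 240\right) = \left(-201\right) 388 = -77988$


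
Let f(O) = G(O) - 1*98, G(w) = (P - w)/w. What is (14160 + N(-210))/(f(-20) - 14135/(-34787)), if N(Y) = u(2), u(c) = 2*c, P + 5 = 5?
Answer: -246361534/1714889 ≈ -143.66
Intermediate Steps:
P = 0 (P = -5 + 5 = 0)
N(Y) = 4 (N(Y) = 2*2 = 4)
G(w) = -1 (G(w) = (0 - w)/w = (-w)/w = -1)
f(O) = -99 (f(O) = -1 - 1*98 = -1 - 98 = -99)
(14160 + N(-210))/(f(-20) - 14135/(-34787)) = (14160 + 4)/(-99 - 14135/(-34787)) = 14164/(-99 - 14135*(-1/34787)) = 14164/(-99 + 14135/34787) = 14164/(-3429778/34787) = 14164*(-34787/3429778) = -246361534/1714889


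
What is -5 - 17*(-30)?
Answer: 505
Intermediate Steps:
-5 - 17*(-30) = -5 + 510 = 505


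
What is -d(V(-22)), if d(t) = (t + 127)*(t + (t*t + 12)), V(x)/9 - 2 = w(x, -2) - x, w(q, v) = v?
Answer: -12809550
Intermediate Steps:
V(x) = -9*x (V(x) = 18 + 9*(-2 - x) = 18 + (-18 - 9*x) = -9*x)
d(t) = (127 + t)*(12 + t + t**2) (d(t) = (127 + t)*(t + (t**2 + 12)) = (127 + t)*(t + (12 + t**2)) = (127 + t)*(12 + t + t**2))
-d(V(-22)) = -(1524 + (-9*(-22))**3 + 128*(-9*(-22))**2 + 139*(-9*(-22))) = -(1524 + 198**3 + 128*198**2 + 139*198) = -(1524 + 7762392 + 128*39204 + 27522) = -(1524 + 7762392 + 5018112 + 27522) = -1*12809550 = -12809550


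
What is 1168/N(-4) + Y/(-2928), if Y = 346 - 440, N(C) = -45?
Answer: -569279/21960 ≈ -25.923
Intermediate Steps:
Y = -94
1168/N(-4) + Y/(-2928) = 1168/(-45) - 94/(-2928) = 1168*(-1/45) - 94*(-1/2928) = -1168/45 + 47/1464 = -569279/21960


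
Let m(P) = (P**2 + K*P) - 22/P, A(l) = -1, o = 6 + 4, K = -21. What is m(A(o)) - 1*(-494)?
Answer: 538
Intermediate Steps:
o = 10
m(P) = P**2 - 22/P - 21*P (m(P) = (P**2 - 21*P) - 22/P = P**2 - 22/P - 21*P)
m(A(o)) - 1*(-494) = (-22 + (-1)**2*(-21 - 1))/(-1) - 1*(-494) = -(-22 + 1*(-22)) + 494 = -(-22 - 22) + 494 = -1*(-44) + 494 = 44 + 494 = 538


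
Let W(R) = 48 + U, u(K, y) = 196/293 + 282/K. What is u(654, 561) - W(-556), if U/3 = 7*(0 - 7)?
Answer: 3196898/31937 ≈ 100.10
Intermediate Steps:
U = -147 (U = 3*(7*(0 - 7)) = 3*(7*(-7)) = 3*(-49) = -147)
u(K, y) = 196/293 + 282/K (u(K, y) = 196*(1/293) + 282/K = 196/293 + 282/K)
W(R) = -99 (W(R) = 48 - 147 = -99)
u(654, 561) - W(-556) = (196/293 + 282/654) - 1*(-99) = (196/293 + 282*(1/654)) + 99 = (196/293 + 47/109) + 99 = 35135/31937 + 99 = 3196898/31937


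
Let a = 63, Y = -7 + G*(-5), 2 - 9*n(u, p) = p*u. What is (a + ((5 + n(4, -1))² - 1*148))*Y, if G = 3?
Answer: 10472/9 ≈ 1163.6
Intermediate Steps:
n(u, p) = 2/9 - p*u/9
Y = -22 (Y = -7 + 3*(-5) = -7 - 15 = -22)
(a + ((5 + n(4, -1))² - 1*148))*Y = (63 + ((5 + (2/9 - ⅑*(-1)*4))² - 1*148))*(-22) = (63 + ((5 + (2/9 + 4/9))² - 148))*(-22) = (63 + ((5 + ⅔)² - 148))*(-22) = (63 + ((17/3)² - 148))*(-22) = (63 + (289/9 - 148))*(-22) = (63 - 1043/9)*(-22) = -476/9*(-22) = 10472/9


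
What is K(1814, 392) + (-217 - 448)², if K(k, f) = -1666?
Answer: 440559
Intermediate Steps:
K(1814, 392) + (-217 - 448)² = -1666 + (-217 - 448)² = -1666 + (-665)² = -1666 + 442225 = 440559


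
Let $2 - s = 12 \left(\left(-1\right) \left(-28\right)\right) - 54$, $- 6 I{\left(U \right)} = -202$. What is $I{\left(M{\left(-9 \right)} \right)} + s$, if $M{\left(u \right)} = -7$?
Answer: $- \frac{739}{3} \approx -246.33$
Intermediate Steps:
$I{\left(U \right)} = \frac{101}{3}$ ($I{\left(U \right)} = \left(- \frac{1}{6}\right) \left(-202\right) = \frac{101}{3}$)
$s = -280$ ($s = 2 - \left(12 \left(\left(-1\right) \left(-28\right)\right) - 54\right) = 2 - \left(12 \cdot 28 - 54\right) = 2 - \left(336 - 54\right) = 2 - 282 = -280$)
$I{\left(M{\left(-9 \right)} \right)} + s = \frac{101}{3} - 280 = - \frac{739}{3}$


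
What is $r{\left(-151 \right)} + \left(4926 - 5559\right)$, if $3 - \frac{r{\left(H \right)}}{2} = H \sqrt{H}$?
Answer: $-627 + 302 i \sqrt{151} \approx -627.0 + 3711.0 i$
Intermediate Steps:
$r{\left(H \right)} = 6 - 2 H^{\frac{3}{2}}$ ($r{\left(H \right)} = 6 - 2 H \sqrt{H} = 6 - 2 H^{\frac{3}{2}}$)
$r{\left(-151 \right)} + \left(4926 - 5559\right) = \left(6 - 2 \left(-151\right)^{\frac{3}{2}}\right) + \left(4926 - 5559\right) = \left(6 - 2 \left(- 151 i \sqrt{151}\right)\right) - 633 = \left(6 + 302 i \sqrt{151}\right) - 633 = -627 + 302 i \sqrt{151}$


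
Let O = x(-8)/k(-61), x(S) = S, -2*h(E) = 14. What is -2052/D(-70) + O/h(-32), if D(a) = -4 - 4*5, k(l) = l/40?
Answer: 72377/854 ≈ 84.751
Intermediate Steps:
h(E) = -7 (h(E) = -1/2*14 = -7)
k(l) = l/40 (k(l) = l*(1/40) = l/40)
O = 320/61 (O = -8/((1/40)*(-61)) = -8/(-61/40) = -8*(-40/61) = 320/61 ≈ 5.2459)
D(a) = -24 (D(a) = -4 - 20 = -24)
-2052/D(-70) + O/h(-32) = -2052/(-24) + (320/61)/(-7) = -2052*(-1/24) + (320/61)*(-1/7) = 171/2 - 320/427 = 72377/854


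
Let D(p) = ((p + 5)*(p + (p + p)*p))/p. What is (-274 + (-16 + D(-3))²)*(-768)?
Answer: -308736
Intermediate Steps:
D(p) = (5 + p)*(p + 2*p²)/p (D(p) = ((5 + p)*(p + (2*p)*p))/p = ((5 + p)*(p + 2*p²))/p = (5 + p)*(p + 2*p²)/p)
(-274 + (-16 + D(-3))²)*(-768) = (-274 + (-16 + (5 + 2*(-3)² + 11*(-3)))²)*(-768) = (-274 + (-16 + (5 + 2*9 - 33))²)*(-768) = (-274 + (-16 + (5 + 18 - 33))²)*(-768) = (-274 + (-16 - 10)²)*(-768) = (-274 + (-26)²)*(-768) = (-274 + 676)*(-768) = 402*(-768) = -308736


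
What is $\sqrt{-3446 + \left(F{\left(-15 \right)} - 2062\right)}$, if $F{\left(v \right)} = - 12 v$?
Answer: $12 i \sqrt{37} \approx 72.993 i$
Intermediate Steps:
$\sqrt{-3446 + \left(F{\left(-15 \right)} - 2062\right)} = \sqrt{-3446 - 1882} = \sqrt{-5328} = 12 i \sqrt{37}$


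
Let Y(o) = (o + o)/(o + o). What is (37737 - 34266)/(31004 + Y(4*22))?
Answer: 89/795 ≈ 0.11195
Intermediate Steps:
Y(o) = 1 (Y(o) = (2*o)/((2*o)) = (2*o)*(1/(2*o)) = 1)
(37737 - 34266)/(31004 + Y(4*22)) = (37737 - 34266)/(31004 + 1) = 3471/31005 = 3471*(1/31005) = 89/795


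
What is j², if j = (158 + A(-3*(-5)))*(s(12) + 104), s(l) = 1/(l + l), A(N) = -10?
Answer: 8535727321/36 ≈ 2.3710e+8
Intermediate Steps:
s(l) = 1/(2*l)
j = 92389/6 (j = (158 - 10)*((½)/12 + 104) = 148*((½)*(1/12) + 104) = 148*(1/24 + 104) = 148*(2497/24) = 92389/6 ≈ 15398.)
j² = (92389/6)² = 8535727321/36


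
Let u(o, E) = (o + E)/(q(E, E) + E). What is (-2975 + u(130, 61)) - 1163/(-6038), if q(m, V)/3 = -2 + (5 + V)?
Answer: -4543204153/1527614 ≈ -2974.1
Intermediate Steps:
q(m, V) = 9 + 3*V (q(m, V) = 3*(-2 + (5 + V)) = 3*(3 + V) = 9 + 3*V)
u(o, E) = (E + o)/(9 + 4*E) (u(o, E) = (o + E)/((9 + 3*E) + E) = (E + o)/(9 + 4*E))
(-2975 + u(130, 61)) - 1163/(-6038) = (-2975 + (61 + 130)/(9 + 4*61)) - 1163/(-6038) = (-2975 + 191/(9 + 244)) - 1163*(-1/6038) = (-2975 + 191/253) + 1163/6038 = -752484/253 + 1163/6038 = -4543204153/1527614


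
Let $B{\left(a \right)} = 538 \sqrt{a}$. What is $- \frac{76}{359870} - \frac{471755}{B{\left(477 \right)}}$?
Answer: $- \frac{38}{179935} - \frac{471755 \sqrt{53}}{85542} \approx -40.149$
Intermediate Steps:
$- \frac{76}{359870} - \frac{471755}{B{\left(477 \right)}} = - \frac{76}{359870} - \frac{471755}{538 \sqrt{477}} = \left(-76\right) \frac{1}{359870} - \frac{471755}{538 \cdot 3 \sqrt{53}} = - \frac{38}{179935} - \frac{471755}{1614 \sqrt{53}} = - \frac{38}{179935} - 471755 \frac{\sqrt{53}}{85542} = - \frac{38}{179935} - \frac{471755 \sqrt{53}}{85542}$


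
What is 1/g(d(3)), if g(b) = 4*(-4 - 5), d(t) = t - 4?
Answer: -1/36 ≈ -0.027778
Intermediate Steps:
d(t) = -4 + t
g(b) = -36 (g(b) = 4*(-9) = -36)
1/g(d(3)) = 1/(-36) = -1/36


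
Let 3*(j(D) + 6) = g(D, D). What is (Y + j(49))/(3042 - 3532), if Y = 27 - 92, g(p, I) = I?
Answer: 82/735 ≈ 0.11156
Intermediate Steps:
j(D) = -6 + D/3
Y = -65
(Y + j(49))/(3042 - 3532) = (-65 + (-6 + (⅓)*49))/(3042 - 3532) = (-65 + (-6 + 49/3))/(-490) = (-65 + 31/3)*(-1/490) = -164/3*(-1/490) = 82/735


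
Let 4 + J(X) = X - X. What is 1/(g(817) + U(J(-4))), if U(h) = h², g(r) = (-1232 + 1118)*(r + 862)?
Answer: -1/191390 ≈ -5.2249e-6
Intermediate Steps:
J(X) = -4 (J(X) = -4 + (X - X) = -4 + 0 = -4)
g(r) = -98268 - 114*r (g(r) = -114*(862 + r) = -98268 - 114*r)
1/(g(817) + U(J(-4))) = 1/((-98268 - 114*817) + (-4)²) = 1/((-98268 - 93138) + 16) = 1/(-191406 + 16) = 1/(-191390) = -1/191390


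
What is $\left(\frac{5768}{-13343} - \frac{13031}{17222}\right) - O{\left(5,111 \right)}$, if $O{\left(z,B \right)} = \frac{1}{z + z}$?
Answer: $- \frac{740471109}{574482865} \approx -1.2889$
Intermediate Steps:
$O{\left(z,B \right)} = \frac{1}{2 z}$
$\left(\frac{5768}{-13343} - \frac{13031}{17222}\right) - O{\left(5,111 \right)} = \left(\frac{5768}{-13343} - \frac{13031}{17222}\right) - \frac{1}{2 \cdot 5} = \left(5768 \left(- \frac{1}{13343}\right) - \frac{13031}{17222}\right) - \frac{1}{2} \cdot \frac{1}{5} = \left(- \frac{5768}{13343} - \frac{13031}{17222}\right) - \frac{1}{10} = - \frac{273209129}{229793146} - \frac{1}{10} = - \frac{740471109}{574482865}$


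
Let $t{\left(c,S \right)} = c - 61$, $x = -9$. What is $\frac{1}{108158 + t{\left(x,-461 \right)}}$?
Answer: $\frac{1}{108088} \approx 9.2517 \cdot 10^{-6}$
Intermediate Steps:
$t{\left(c,S \right)} = -61 + c$
$\frac{1}{108158 + t{\left(x,-461 \right)}} = \frac{1}{108158 - 70} = \frac{1}{108088}$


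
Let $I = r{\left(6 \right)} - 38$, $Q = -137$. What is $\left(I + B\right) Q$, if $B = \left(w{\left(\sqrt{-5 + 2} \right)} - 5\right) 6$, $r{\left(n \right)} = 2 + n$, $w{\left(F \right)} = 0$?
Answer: $8220$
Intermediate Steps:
$I = -30$ ($I = \left(2 + 6\right) - 38 = 8 - 38 = -30$)
$B = -30$ ($B = \left(0 - 5\right) 6 = \left(-5\right) 6 = -30$)
$\left(I + B\right) Q = \left(-30 - 30\right) \left(-137\right) = \left(-60\right) \left(-137\right) = 8220$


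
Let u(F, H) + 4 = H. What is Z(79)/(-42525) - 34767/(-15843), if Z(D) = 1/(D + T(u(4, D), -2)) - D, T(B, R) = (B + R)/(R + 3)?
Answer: 74972387167/34135327800 ≈ 2.1963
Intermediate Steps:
u(F, H) = -4 + H
T(B, R) = (B + R)/(3 + R)
Z(D) = 1/(-6 + 2*D) - D (Z(D) = 1/(D + ((-4 + D) - 2)/(3 - 2)) - D = 1/(D + (-6 + D)/1) - D = 1/(D + 1*(-6 + D)) - D = 1/(D + (-6 + D)) - D = 1/(-6 + 2*D) - D)
Z(79)/(-42525) - 34767/(-15843) = ((1 - 1*79**2 - 1*79*(-6 + 79))/(2*(-3 + 79)))/(-42525) - 34767/(-15843) = ((1/2)*(1 - 1*6241 - 1*79*73)/76)*(-1/42525) - 34767*(-1/15843) = ((1/2)*(1/76)*(1 - 6241 - 5767))*(-1/42525) + 11589/5281 = ((1/2)*(1/76)*(-12007))*(-1/42525) + 11589/5281 = -12007/152*(-1/42525) + 11589/5281 = 12007/6463800 + 11589/5281 = 74972387167/34135327800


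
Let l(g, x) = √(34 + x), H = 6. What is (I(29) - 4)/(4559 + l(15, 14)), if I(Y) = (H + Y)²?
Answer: 5566539/20784433 - 4884*√3/20784433 ≈ 0.26742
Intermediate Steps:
I(Y) = (6 + Y)²
(I(29) - 4)/(4559 + l(15, 14)) = ((6 + 29)² - 4)/(4559 + √(34 + 14)) = (35² - 4)/(4559 + √48) = (1225 - 4)/(4559 + 4*√3) = 1221/(4559 + 4*√3)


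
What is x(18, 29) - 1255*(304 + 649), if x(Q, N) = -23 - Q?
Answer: -1196056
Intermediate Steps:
x(18, 29) - 1255*(304 + 649) = (-23 - 1*18) - 1255*(304 + 649) = (-23 - 18) - 1255*953 = -41 - 1196015 = -1196056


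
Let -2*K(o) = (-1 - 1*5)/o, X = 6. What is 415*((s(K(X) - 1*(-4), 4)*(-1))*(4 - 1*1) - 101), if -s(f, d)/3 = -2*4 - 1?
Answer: -75530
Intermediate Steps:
K(o) = 3/o (K(o) = -(-1 - 1*5)/(2*o) = -(-1 - 5)/(2*o) = -(-3)/o = 3/o)
s(f, d) = 27 (s(f, d) = -3*(-2*4 - 1) = -3*(-8 - 1) = -3*(-9) = 27)
415*((s(K(X) - 1*(-4), 4)*(-1))*(4 - 1*1) - 101) = 415*((27*(-1))*(4 - 1*1) - 101) = 415*(-27*(4 - 1) - 101) = 415*(-27*3 - 101) = 415*(-81 - 101) = 415*(-182) = -75530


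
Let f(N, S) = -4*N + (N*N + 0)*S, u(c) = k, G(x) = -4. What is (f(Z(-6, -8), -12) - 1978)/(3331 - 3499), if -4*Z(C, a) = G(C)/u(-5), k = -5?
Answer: 24721/2100 ≈ 11.772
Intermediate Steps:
u(c) = -5
Z(C, a) = -⅕ (Z(C, a) = -(-1)/(-5) = -(-1)*(-1)/5 = -¼*⅘ = -⅕)
f(N, S) = -4*N + S*N² (f(N, S) = -4*N + (N² + 0)*S = -4*N + N²*S = -4*N + S*N²)
(f(Z(-6, -8), -12) - 1978)/(3331 - 3499) = (-(-4 - ⅕*(-12))/5 - 1978)/(3331 - 3499) = (-(-4 + 12/5)/5 - 1978)/(-168) = (-⅕*(-8/5) - 1978)*(-1/168) = (8/25 - 1978)*(-1/168) = -49442/25*(-1/168) = 24721/2100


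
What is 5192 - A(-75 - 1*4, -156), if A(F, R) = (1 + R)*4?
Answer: 5812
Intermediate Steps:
A(F, R) = 4 + 4*R
5192 - A(-75 - 1*4, -156) = 5192 - (4 + 4*(-156)) = 5192 - (4 - 624) = 5192 - 1*(-620) = 5192 + 620 = 5812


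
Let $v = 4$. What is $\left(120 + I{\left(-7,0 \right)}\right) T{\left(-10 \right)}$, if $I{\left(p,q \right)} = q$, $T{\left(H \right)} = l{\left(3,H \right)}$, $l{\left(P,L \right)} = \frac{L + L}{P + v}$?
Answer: $- \frac{2400}{7} \approx -342.86$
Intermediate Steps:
$l{\left(P,L \right)} = \frac{2 L}{4 + P}$ ($l{\left(P,L \right)} = \frac{L + L}{P + 4} = \frac{2 L}{4 + P}$)
$T{\left(H \right)} = \frac{2 H}{7}$ ($T{\left(H \right)} = \frac{2 H}{4 + 3} = \frac{2 H}{7}$)
$\left(120 + I{\left(-7,0 \right)}\right) T{\left(-10 \right)} = \left(120 + 0\right) \frac{2}{7} \left(-10\right) = 120 \left(- \frac{20}{7}\right) = - \frac{2400}{7}$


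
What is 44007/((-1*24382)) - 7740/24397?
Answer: -1262355459/594847654 ≈ -2.1222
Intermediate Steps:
44007/((-1*24382)) - 7740/24397 = 44007/(-24382) - 7740*1/24397 = 44007*(-1/24382) - 7740/24397 = -44007/24382 - 7740/24397 = -1262355459/594847654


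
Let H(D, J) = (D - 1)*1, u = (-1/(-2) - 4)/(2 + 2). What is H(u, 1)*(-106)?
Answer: 795/4 ≈ 198.75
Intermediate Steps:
u = -7/8 (u = (-1*(-1/2) - 4)/4 = (1/2 - 4)*(1/4) = -7/2*1/4 = -7/8 ≈ -0.87500)
H(D, J) = -1 + D (H(D, J) = (-1 + D)*1 = -1 + D)
H(u, 1)*(-106) = (-1 - 7/8)*(-106) = -15/8*(-106) = 795/4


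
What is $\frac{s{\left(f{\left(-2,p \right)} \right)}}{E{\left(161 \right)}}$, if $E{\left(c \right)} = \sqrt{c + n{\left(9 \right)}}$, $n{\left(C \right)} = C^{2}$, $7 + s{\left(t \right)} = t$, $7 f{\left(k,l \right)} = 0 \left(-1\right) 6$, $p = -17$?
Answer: $- \frac{7 \sqrt{2}}{22} \approx -0.44998$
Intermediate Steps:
$f{\left(k,l \right)} = 0$ ($f{\left(k,l \right)} = \frac{0 \left(-1\right) 6}{7} = \frac{0 \cdot 6}{7} = \frac{1}{7} \cdot 0 = 0$)
$s{\left(t \right)} = -7 + t$
$E{\left(c \right)} = \sqrt{81 + c}$ ($E{\left(c \right)} = \sqrt{c + 9^{2}} = \sqrt{c + 81} = \sqrt{81 + c}$)
$\frac{s{\left(f{\left(-2,p \right)} \right)}}{E{\left(161 \right)}} = \frac{-7 + 0}{\sqrt{81 + 161}} = - \frac{7}{\sqrt{242}} = - \frac{7}{11 \sqrt{2}} = - 7 \frac{\sqrt{2}}{22} = - \frac{7 \sqrt{2}}{22}$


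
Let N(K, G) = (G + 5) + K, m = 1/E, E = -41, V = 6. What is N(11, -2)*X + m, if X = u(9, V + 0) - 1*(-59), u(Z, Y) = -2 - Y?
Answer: 29273/41 ≈ 713.98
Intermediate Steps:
m = -1/41 (m = 1/(-41) = -1/41 ≈ -0.024390)
N(K, G) = 5 + G + K (N(K, G) = (5 + G) + K = 5 + G + K)
X = 51 (X = (-2 - (6 + 0)) - 1*(-59) = (-2 - 1*6) + 59 = (-2 - 6) + 59 = -8 + 59 = 51)
N(11, -2)*X + m = (5 - 2 + 11)*51 - 1/41 = 14*51 - 1/41 = 714 - 1/41 = 29273/41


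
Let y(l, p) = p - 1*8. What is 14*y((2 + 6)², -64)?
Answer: -1008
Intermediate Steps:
y(l, p) = -8 + p (y(l, p) = p - 8 = -8 + p)
14*y((2 + 6)², -64) = 14*(-8 - 64) = 14*(-72) = -1008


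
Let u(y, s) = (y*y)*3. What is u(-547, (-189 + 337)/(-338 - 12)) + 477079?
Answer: 1374706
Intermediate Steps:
u(y, s) = 3*y**2 (u(y, s) = y**2*3 = 3*y**2)
u(-547, (-189 + 337)/(-338 - 12)) + 477079 = 3*(-547)**2 + 477079 = 3*299209 + 477079 = 897627 + 477079 = 1374706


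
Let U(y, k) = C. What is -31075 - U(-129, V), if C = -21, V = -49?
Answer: -31054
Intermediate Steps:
U(y, k) = -21
-31075 - U(-129, V) = -31075 - 1*(-21) = -31075 + 21 = -31054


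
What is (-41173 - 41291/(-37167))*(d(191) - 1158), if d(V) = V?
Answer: 1479737825200/37167 ≈ 3.9813e+7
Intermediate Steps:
(-41173 - 41291/(-37167))*(d(191) - 1158) = (-41173 - 41291/(-37167))*(191 - 1158) = (-41173 - 41291*(-1/37167))*(-967) = (-41173 + 41291/37167)*(-967) = -1530235600/37167*(-967) = 1479737825200/37167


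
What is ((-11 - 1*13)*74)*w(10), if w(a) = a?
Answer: -17760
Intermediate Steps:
((-11 - 1*13)*74)*w(10) = ((-11 - 1*13)*74)*10 = ((-11 - 13)*74)*10 = -24*74*10 = -1776*10 = -17760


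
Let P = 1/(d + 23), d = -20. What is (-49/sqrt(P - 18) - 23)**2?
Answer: 20834/53 - 2254*I*sqrt(159)/53 ≈ 393.09 - 536.26*I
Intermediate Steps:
P = 1/3 (P = 1/(-20 + 23) = 1/3 ≈ 0.33333)
(-49/sqrt(P - 18) - 23)**2 = (-49/sqrt(1/3 - 18) - 23)**2 = (-49*(-I*sqrt(159)/53) - 23)**2 = (-(-49)*I*sqrt(159)/53 - 23)**2 = (49*I*sqrt(159)/53 - 23)**2 = (-23 + 49*I*sqrt(159)/53)**2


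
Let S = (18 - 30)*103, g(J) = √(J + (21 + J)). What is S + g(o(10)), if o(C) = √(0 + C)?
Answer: -1236 + √(21 + 2*√10) ≈ -1230.8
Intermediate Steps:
o(C) = √C
g(J) = √(21 + 2*J)
S = -1236 (S = -12*103 = -1236)
S + g(o(10)) = -1236 + √(21 + 2*√10)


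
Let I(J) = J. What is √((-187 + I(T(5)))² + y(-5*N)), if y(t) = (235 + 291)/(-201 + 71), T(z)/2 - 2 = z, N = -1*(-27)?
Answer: √126432930/65 ≈ 172.99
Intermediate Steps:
N = 27
T(z) = 4 + 2*z
y(t) = -263/65 (y(t) = 526/(-130) = 526*(-1/130) = -263/65)
√((-187 + I(T(5)))² + y(-5*N)) = √((-187 + (4 + 2*5))² - 263/65) = √((-187 + (4 + 10))² - 263/65) = √((-187 + 14)² - 263/65) = √((-173)² - 263/65) = √(29929 - 263/65) = √(1945122/65) = √126432930/65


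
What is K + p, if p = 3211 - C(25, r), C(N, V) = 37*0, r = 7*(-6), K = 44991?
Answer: 48202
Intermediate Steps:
r = -42
C(N, V) = 0
p = 3211 (p = 3211 - 1*0 = 3211 + 0 = 3211)
K + p = 44991 + 3211 = 48202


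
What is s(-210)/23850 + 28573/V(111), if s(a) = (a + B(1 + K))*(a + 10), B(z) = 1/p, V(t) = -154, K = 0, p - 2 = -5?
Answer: -40499267/220374 ≈ -183.78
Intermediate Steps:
p = -3 (p = 2 - 5 = -3)
B(z) = -1/3 (B(z) = 1/(-3) = -1/3)
s(a) = (10 + a)*(-1/3 + a) (s(a) = (a - 1/3)*(a + 10) = (-1/3 + a)*(10 + a) = (10 + a)*(-1/3 + a))
s(-210)/23850 + 28573/V(111) = (-10/3 + (-210)**2 + (29/3)*(-210))/23850 + 28573/(-154) = (-10/3 + 44100 - 2030)*(1/23850) + 28573*(-1/154) = (126200/3)*(1/23850) - 28573/154 = 2524/1431 - 28573/154 = -40499267/220374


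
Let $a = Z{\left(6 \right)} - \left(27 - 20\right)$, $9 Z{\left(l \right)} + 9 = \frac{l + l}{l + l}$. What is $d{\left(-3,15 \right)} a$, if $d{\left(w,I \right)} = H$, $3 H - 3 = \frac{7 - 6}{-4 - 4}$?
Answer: $- \frac{1633}{216} \approx -7.5602$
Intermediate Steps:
$Z{\left(l \right)} = - \frac{8}{9}$ ($Z{\left(l \right)} = -1 + \frac{\left(l + l\right) \frac{1}{l + l}}{9} = -1 + \frac{2 l \frac{1}{2 l}}{9} = -1 + \frac{1}{9} \cdot 1 = -1 + \frac{1}{9} = - \frac{8}{9}$)
$H = \frac{23}{24}$ ($H = 1 + \frac{\left(7 - 6\right) \frac{1}{-4 - 4}}{3} = 1 + \frac{1 \frac{1}{-8}}{3} = 1 + \frac{1 \left(- \frac{1}{8}\right)}{3} = 1 + \frac{1}{3} \left(- \frac{1}{8}\right) = 1 - \frac{1}{24} = \frac{23}{24} \approx 0.95833$)
$d{\left(w,I \right)} = \frac{23}{24}$
$a = - \frac{71}{9}$ ($a = - \frac{8}{9} - \left(27 - 20\right) = - \frac{8}{9} - 7 = - \frac{71}{9} \approx -7.8889$)
$d{\left(-3,15 \right)} a = \frac{23}{24} \left(- \frac{71}{9}\right) = - \frac{1633}{216}$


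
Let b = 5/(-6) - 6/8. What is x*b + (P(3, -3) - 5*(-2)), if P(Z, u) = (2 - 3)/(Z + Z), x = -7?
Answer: 251/12 ≈ 20.917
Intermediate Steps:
P(Z, u) = -1/(2*Z)
b = -19/12 (b = 5*(-⅙) - 6*⅛ = -⅚ - ¾ = -19/12 ≈ -1.5833)
x*b + (P(3, -3) - 5*(-2)) = -7*(-19/12) + (-½/3 - 5*(-2)) = 133/12 + (-½*⅓ + 10) = 133/12 + (-⅙ + 10) = 133/12 + 59/6 = 251/12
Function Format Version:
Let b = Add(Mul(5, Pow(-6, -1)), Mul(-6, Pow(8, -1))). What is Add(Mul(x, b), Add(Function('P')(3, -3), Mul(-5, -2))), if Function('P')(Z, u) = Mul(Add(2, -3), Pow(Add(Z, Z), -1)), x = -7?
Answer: Rational(251, 12) ≈ 20.917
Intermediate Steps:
Function('P')(Z, u) = Mul(Rational(-1, 2), Pow(Z, -1)) (Function('P')(Z, u) = Mul(-1, Pow(Mul(2, Z), -1)) = Mul(-1, Mul(Rational(1, 2), Pow(Z, -1))) = Mul(Rational(-1, 2), Pow(Z, -1)))
b = Rational(-19, 12) (b = Add(Mul(5, Rational(-1, 6)), Mul(-6, Rational(1, 8))) = Add(Rational(-5, 6), Rational(-3, 4)) = Rational(-19, 12) ≈ -1.5833)
Add(Mul(x, b), Add(Function('P')(3, -3), Mul(-5, -2))) = Add(Mul(-7, Rational(-19, 12)), Add(Mul(Rational(-1, 2), Pow(3, -1)), Mul(-5, -2))) = Add(Rational(133, 12), Add(Mul(Rational(-1, 2), Rational(1, 3)), 10)) = Add(Rational(133, 12), Add(Rational(-1, 6), 10)) = Add(Rational(133, 12), Rational(59, 6)) = Rational(251, 12)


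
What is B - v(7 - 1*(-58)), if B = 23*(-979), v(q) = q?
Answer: -22582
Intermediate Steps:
B = -22517
B - v(7 - 1*(-58)) = -22517 - (7 - 1*(-58)) = -22517 - (7 + 58) = -22517 - 1*65 = -22517 - 65 = -22582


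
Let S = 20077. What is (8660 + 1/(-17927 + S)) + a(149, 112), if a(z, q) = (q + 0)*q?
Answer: 45588601/2150 ≈ 21204.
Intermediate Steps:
a(z, q) = q² (a(z, q) = q*q = q²)
(8660 + 1/(-17927 + S)) + a(149, 112) = (8660 + 1/(-17927 + 20077)) + 112² = (8660 + 1/2150) + 12544 = 18619001/2150 + 12544 = 45588601/2150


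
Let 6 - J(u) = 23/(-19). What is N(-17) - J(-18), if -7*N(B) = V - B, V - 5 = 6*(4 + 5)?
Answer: -2403/133 ≈ -18.068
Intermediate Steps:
V = 59 (V = 5 + 6*(4 + 5) = 5 + 6*9 = 5 + 54 = 59)
J(u) = 137/19 (J(u) = 6 - 23/(-19) = 6 - 23*(-1)/19 = 6 - 1*(-23/19) = 6 + 23/19 = 137/19)
N(B) = -59/7 + B/7 (N(B) = -(59 - B)/7 = -59/7 + B/7)
N(-17) - J(-18) = (-59/7 + (⅐)*(-17)) - 1*137/19 = (-59/7 - 17/7) - 137/19 = -76/7 - 137/19 = -2403/133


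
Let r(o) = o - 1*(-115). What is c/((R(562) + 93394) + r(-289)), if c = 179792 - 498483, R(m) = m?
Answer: -318691/93782 ≈ -3.3982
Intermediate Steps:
r(o) = 115 + o (r(o) = o + 115 = 115 + o)
c = -318691
c/((R(562) + 93394) + r(-289)) = -318691/((562 + 93394) + (115 - 289)) = -318691/(93956 - 174) = -318691/93782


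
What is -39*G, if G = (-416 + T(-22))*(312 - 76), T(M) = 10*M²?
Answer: -40718496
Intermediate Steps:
G = 1044064 (G = (-416 + 10*(-22)²)*(312 - 76) = (-416 + 10*484)*236 = (-416 + 4840)*236 = 4424*236 = 1044064)
-39*G = -39*1044064 = -40718496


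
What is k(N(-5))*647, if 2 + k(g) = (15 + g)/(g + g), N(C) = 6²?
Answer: -20057/24 ≈ -835.71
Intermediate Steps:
N(C) = 36
k(g) = -2 + (15 + g)/(2*g) (k(g) = -2 + (15 + g)/(g + g) = -2 + (15 + g)/((2*g)) = -2 + (15 + g)*(1/(2*g)) = -2 + (15 + g)/(2*g))
k(N(-5))*647 = ((3/2)*(5 - 1*36)/36)*647 = ((3/2)*(1/36)*(5 - 36))*647 = ((3/2)*(1/36)*(-31))*647 = -31/24*647 = -20057/24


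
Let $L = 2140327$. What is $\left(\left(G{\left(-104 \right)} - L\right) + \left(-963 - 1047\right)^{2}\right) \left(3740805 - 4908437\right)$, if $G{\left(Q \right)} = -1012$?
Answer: $-2217054103952$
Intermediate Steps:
$\left(\left(G{\left(-104 \right)} - L\right) + \left(-963 - 1047\right)^{2}\right) \left(3740805 - 4908437\right) = \left(\left(-1012 - 2140327\right) + \left(-963 - 1047\right)^{2}\right) \left(3740805 - 4908437\right) = \left(\left(-1012 - 2140327\right) + \left(-2010\right)^{2}\right) \left(-1167632\right) = \left(-2141339 + 4040100\right) \left(-1167632\right) = 1898761 \left(-1167632\right) = -2217054103952$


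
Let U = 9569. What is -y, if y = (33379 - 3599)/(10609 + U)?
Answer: -14890/10089 ≈ -1.4759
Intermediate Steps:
y = 14890/10089 (y = (33379 - 3599)/(10609 + 9569) = 29780/20178 = 29780*(1/20178) = 14890/10089 ≈ 1.4759)
-y = -1*14890/10089 = -14890/10089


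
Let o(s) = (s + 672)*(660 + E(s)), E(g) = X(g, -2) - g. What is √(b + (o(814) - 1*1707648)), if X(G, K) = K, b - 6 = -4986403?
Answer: I*√6925861 ≈ 2631.7*I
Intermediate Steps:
b = -4986397 (b = 6 - 4986403 = -4986397)
E(g) = -2 - g
o(s) = (658 - s)*(672 + s) (o(s) = (s + 672)*(660 + (-2 - s)) = (672 + s)*(658 - s) = (658 - s)*(672 + s))
√(b + (o(814) - 1*1707648)) = √(-4986397 + ((442176 - 1*814² - 14*814) - 1*1707648)) = √(-4986397 + ((442176 - 1*662596 - 11396) - 1707648)) = √(-4986397 + ((442176 - 662596 - 11396) - 1707648)) = √(-4986397 + (-231816 - 1707648)) = √(-4986397 - 1939464) = √(-6925861) = I*√6925861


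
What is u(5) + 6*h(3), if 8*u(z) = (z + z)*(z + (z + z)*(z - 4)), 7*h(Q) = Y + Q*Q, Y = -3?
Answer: 669/28 ≈ 23.893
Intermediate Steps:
h(Q) = -3/7 + Q²/7 (h(Q) = (-3 + Q*Q)/7 = (-3 + Q²)/7 = -3/7 + Q²/7)
u(z) = z*(z + 2*z*(-4 + z))/4 (u(z) = ((z + z)*(z + (z + z)*(z - 4)))/8 = ((2*z)*(z + (2*z)*(-4 + z)))/8 = ((2*z)*(z + 2*z*(-4 + z)))/8 = (2*z*(z + 2*z*(-4 + z)))/8 = z*(z + 2*z*(-4 + z))/4)
u(5) + 6*h(3) = (¼)*5²*(-7 + 2*5) + 6*(-3/7 + (⅐)*3²) = (¼)*25*(-7 + 10) + 6*(-3/7 + (⅐)*9) = (¼)*25*3 + 6*(-3/7 + 9/7) = 75/4 + 6*(6/7) = 75/4 + 36/7 = 669/28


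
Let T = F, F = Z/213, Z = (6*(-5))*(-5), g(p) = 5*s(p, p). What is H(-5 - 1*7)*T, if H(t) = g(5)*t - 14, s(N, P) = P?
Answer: -15700/71 ≈ -221.13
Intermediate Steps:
g(p) = 5*p
Z = 150 (Z = -30*(-5) = 150)
F = 50/71 (F = 150/213 = 150*(1/213) = 50/71 ≈ 0.70423)
T = 50/71 ≈ 0.70423
H(t) = -14 + 25*t (H(t) = (5*5)*t - 14 = 25*t - 14 = -14 + 25*t)
H(-5 - 1*7)*T = (-14 + 25*(-5 - 1*7))*(50/71) = (-14 + 25*(-5 - 7))*(50/71) = (-14 + 25*(-12))*(50/71) = (-14 - 300)*(50/71) = -314*50/71 = -15700/71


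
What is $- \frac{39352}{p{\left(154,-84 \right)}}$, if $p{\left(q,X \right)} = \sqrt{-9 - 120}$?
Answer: $\frac{39352 i \sqrt{129}}{129} \approx 3464.8 i$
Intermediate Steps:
$p{\left(q,X \right)} = i \sqrt{129}$ ($p{\left(q,X \right)} = \sqrt{-129} = i \sqrt{129}$)
$- \frac{39352}{p{\left(154,-84 \right)}} = - \frac{39352}{i \sqrt{129}} = - 39352 \left(- \frac{i \sqrt{129}}{129}\right) = \frac{39352 i \sqrt{129}}{129}$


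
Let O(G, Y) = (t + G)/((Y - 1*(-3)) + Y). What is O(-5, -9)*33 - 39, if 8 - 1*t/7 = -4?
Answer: -1064/5 ≈ -212.80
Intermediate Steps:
t = 84 (t = 56 - 7*(-4) = 56 + 28 = 84)
O(G, Y) = (84 + G)/(3 + 2*Y) (O(G, Y) = (84 + G)/((Y - 1*(-3)) + Y) = (84 + G)/((Y + 3) + Y) = (84 + G)/((3 + Y) + Y) = (84 + G)/(3 + 2*Y))
O(-5, -9)*33 - 39 = ((84 - 5)/(3 + 2*(-9)))*33 - 39 = (79/(3 - 18))*33 - 39 = (79/(-15))*33 - 39 = -1/15*79*33 - 39 = -79/15*33 - 39 = -869/5 - 39 = -1064/5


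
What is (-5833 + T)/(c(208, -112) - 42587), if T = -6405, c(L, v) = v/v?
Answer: 6119/21293 ≈ 0.28737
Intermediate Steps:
c(L, v) = 1
(-5833 + T)/(c(208, -112) - 42587) = (-5833 - 6405)/(1 - 42587) = -12238/(-42586) = -12238*(-1/42586) = 6119/21293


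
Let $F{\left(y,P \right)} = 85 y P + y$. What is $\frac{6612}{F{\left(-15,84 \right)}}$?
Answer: $- \frac{2204}{35705} \approx -0.061728$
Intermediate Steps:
$F{\left(y,P \right)} = y + 85 P y$ ($F{\left(y,P \right)} = 85 P y + y = y + 85 P y$)
$\frac{6612}{F{\left(-15,84 \right)}} = \frac{6612}{\left(-15\right) \left(1 + 85 \cdot 84\right)} = \frac{6612}{\left(-15\right) \left(1 + 7140\right)} = \frac{6612}{\left(-15\right) 7141} = \frac{6612}{-107115} = 6612 \left(- \frac{1}{107115}\right) = - \frac{2204}{35705}$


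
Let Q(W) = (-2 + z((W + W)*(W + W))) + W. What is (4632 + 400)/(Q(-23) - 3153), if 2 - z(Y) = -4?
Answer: -1258/793 ≈ -1.5864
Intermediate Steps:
z(Y) = 6 (z(Y) = 2 - 1*(-4) = 2 + 4 = 6)
Q(W) = 4 + W (Q(W) = (-2 + 6) + W = 4 + W)
(4632 + 400)/(Q(-23) - 3153) = (4632 + 400)/((4 - 23) - 3153) = 5032/(-19 - 3153) = 5032/(-3172) = 5032*(-1/3172) = -1258/793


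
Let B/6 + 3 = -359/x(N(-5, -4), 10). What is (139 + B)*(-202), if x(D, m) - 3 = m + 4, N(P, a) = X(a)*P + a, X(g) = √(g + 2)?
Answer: 19594/17 ≈ 1152.6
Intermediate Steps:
X(g) = √(2 + g)
N(P, a) = a + P*√(2 + a) (N(P, a) = √(2 + a)*P + a = P*√(2 + a) + a = a + P*√(2 + a))
x(D, m) = 7 + m (x(D, m) = 3 + (m + 4) = 3 + (4 + m) = 7 + m)
B = -2460/17 (B = -18 + 6*(-359/(7 + 10)) = -18 + 6*(-359/17) = -18 - 2154/17 = -2460/17 ≈ -144.71)
(139 + B)*(-202) = (139 - 2460/17)*(-202) = -97/17*(-202) = 19594/17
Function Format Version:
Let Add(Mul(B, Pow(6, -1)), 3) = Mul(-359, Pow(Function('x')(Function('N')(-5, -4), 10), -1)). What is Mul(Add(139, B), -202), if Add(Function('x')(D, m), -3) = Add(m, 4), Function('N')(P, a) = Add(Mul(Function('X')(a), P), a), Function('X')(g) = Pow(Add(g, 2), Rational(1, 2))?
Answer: Rational(19594, 17) ≈ 1152.6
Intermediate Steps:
Function('X')(g) = Pow(Add(2, g), Rational(1, 2))
Function('N')(P, a) = Add(a, Mul(P, Pow(Add(2, a), Rational(1, 2)))) (Function('N')(P, a) = Add(Mul(Pow(Add(2, a), Rational(1, 2)), P), a) = Add(Mul(P, Pow(Add(2, a), Rational(1, 2))), a) = Add(a, Mul(P, Pow(Add(2, a), Rational(1, 2)))))
Function('x')(D, m) = Add(7, m) (Function('x')(D, m) = Add(3, Add(m, 4)) = Add(3, Add(4, m)) = Add(7, m))
B = Rational(-2460, 17) (B = Add(-18, Mul(6, Mul(-359, Pow(Add(7, 10), -1)))) = Add(-18, Mul(6, Mul(-359, Pow(17, -1)))) = Add(-18, Mul(6, Mul(-359, Rational(1, 17)))) = Add(-18, Mul(6, Rational(-359, 17))) = Add(-18, Rational(-2154, 17)) = Rational(-2460, 17) ≈ -144.71)
Mul(Add(139, B), -202) = Mul(Add(139, Rational(-2460, 17)), -202) = Mul(Rational(-97, 17), -202) = Rational(19594, 17)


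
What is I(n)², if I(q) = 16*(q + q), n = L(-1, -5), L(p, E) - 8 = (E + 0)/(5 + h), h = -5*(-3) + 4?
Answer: 559504/9 ≈ 62167.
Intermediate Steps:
h = 19 (h = 15 + 4 = 19)
L(p, E) = 8 + E/24 (L(p, E) = 8 + (E + 0)/(5 + 19) = 8 + E/24)
n = 187/24 (n = 8 + (1/24)*(-5) = 8 - 5/24 = 187/24 ≈ 7.7917)
I(q) = 32*q (I(q) = 16*(2*q) = 32*q)
I(n)² = (32*(187/24))² = (748/3)² = 559504/9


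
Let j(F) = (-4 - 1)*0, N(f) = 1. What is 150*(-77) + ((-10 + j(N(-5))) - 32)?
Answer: -11592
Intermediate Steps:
j(F) = 0 (j(F) = -5*0 = 0)
150*(-77) + ((-10 + j(N(-5))) - 32) = 150*(-77) + ((-10 + 0) - 32) = -11550 + (-10 - 32) = -11550 - 42 = -11592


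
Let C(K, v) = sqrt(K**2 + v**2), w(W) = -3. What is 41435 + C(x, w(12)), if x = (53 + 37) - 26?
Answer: 41435 + sqrt(4105) ≈ 41499.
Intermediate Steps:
x = 64 (x = 90 - 26 = 64)
41435 + C(x, w(12)) = 41435 + sqrt(64**2 + (-3)**2) = 41435 + sqrt(4096 + 9) = 41435 + sqrt(4105)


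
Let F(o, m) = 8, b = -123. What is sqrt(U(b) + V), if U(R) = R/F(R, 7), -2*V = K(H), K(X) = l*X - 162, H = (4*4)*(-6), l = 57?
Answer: sqrt(44826)/4 ≈ 52.930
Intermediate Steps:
H = -96 (H = 16*(-6) = -96)
K(X) = -162 + 57*X (K(X) = 57*X - 162 = -162 + 57*X)
V = 2817 (V = -(-162 + 57*(-96))/2 = -(-162 - 5472)/2 = -1/2*(-5634) = 2817)
U(R) = R/8
sqrt(U(b) + V) = sqrt((1/8)*(-123) + 2817) = sqrt(-123/8 + 2817) = sqrt(22413/8) = sqrt(44826)/4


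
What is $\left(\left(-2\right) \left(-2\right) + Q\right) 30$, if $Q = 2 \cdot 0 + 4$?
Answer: $240$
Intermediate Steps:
$Q = 4$ ($Q = 0 + 4 = 4$)
$\left(\left(-2\right) \left(-2\right) + Q\right) 30 = \left(\left(-2\right) \left(-2\right) + 4\right) 30 = \left(4 + 4\right) 30 = 8 \cdot 30 = 240$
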